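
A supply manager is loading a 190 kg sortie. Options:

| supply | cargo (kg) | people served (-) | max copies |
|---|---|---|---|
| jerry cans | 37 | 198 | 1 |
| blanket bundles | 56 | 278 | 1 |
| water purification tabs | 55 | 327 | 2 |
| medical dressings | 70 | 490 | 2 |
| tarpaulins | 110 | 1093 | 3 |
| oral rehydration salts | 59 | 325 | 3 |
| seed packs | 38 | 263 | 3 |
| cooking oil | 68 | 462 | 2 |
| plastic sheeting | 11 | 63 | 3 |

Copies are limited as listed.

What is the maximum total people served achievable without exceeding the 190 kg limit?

1619

Density check — tarpaulins 9.94, medical dressings 7.00, seed packs 6.92, cooking oil 6.79 are the best per kg.
A density-first pass picks medical dressings + tarpaulins — 1583 at 180 kg.
Dropping medical dressings frees 70 kg; slotting in 2×seed packs (76 kg) lifts the total to 1619 at 186 kg.
That's the maximum — no swap from here does better than 1619.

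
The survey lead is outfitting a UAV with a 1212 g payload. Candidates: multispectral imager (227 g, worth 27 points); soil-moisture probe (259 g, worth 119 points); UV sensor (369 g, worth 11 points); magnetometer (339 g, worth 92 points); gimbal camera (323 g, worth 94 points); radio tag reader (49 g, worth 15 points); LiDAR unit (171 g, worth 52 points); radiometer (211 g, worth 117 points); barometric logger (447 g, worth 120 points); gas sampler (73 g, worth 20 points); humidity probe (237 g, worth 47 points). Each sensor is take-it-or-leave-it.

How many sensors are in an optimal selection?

6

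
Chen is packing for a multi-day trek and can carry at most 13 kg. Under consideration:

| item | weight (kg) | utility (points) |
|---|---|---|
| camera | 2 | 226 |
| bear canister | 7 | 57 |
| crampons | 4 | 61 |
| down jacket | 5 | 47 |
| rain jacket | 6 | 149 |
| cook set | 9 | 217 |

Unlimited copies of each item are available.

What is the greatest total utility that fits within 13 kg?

1356

By utility per kg: camera 113.00, rain jacket 24.83, cook set 24.11, crampons 15.25 lead.
The ratio ordering already packs tightly: 6×camera, 12 kg, 1356.
That's the maximum — no swap from here does better than 1356.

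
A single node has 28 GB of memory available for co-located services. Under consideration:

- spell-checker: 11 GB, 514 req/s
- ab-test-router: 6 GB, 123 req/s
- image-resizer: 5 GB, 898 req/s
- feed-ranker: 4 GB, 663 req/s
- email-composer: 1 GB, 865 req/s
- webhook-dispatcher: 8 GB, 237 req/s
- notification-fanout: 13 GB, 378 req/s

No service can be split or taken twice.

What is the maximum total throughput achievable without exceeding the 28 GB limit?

Spell-checker + ab-test-router + image-resizer + feed-ranker + email-composer uses 27 of the 28 GB and totals 3063.
Next best is spell-checker + image-resizer + feed-ranker + email-composer at 2940 (21 GB) — short by 123.

3063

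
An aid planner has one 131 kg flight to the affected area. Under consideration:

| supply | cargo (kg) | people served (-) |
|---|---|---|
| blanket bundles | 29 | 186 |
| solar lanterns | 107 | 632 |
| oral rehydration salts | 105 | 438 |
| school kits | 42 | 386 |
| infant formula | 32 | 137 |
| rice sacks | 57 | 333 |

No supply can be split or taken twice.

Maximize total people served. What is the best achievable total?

The ratio ordering already packs tightly: blanket bundles + school kits + rice sacks, 128 kg, 905.

905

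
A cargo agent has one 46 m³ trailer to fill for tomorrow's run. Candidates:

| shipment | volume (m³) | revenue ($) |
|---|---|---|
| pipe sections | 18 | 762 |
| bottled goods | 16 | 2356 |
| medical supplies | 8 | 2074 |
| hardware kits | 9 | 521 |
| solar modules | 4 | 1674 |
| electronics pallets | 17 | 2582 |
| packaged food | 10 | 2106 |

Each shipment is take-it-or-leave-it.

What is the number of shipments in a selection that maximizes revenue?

4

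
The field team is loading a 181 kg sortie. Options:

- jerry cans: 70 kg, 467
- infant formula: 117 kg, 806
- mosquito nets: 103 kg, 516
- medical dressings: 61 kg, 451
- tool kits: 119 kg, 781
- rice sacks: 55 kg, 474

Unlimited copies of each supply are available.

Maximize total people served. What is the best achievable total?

3×rice sacks uses 165 of the 181 kg and totals 1422.
Every other selection either busts 181 kg or fails to beat 1422.

1422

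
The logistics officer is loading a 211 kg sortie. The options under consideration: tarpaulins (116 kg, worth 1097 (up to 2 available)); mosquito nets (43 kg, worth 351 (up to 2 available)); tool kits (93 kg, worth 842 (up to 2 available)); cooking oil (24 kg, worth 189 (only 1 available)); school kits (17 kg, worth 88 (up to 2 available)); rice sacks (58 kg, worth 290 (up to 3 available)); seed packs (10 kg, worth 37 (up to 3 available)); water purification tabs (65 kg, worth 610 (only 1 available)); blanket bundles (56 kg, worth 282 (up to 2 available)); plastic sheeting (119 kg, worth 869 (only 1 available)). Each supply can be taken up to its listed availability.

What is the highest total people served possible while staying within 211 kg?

Greedy by ratio would take tarpaulins + cooking oil + water purification tabs: 205 kg used, total 1896.
Replace cooking oil and water purification tabs with tool kits: the trade gains 43 net, giving 1939 at 209 kg.

1939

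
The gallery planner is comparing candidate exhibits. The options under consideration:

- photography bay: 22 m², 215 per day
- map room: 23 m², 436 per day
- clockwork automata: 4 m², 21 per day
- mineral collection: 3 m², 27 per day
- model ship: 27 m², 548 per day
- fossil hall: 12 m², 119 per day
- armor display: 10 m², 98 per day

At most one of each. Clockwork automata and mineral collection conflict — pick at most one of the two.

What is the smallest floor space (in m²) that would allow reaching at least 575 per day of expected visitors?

30

Look for the lowest-floor combination reaching 575.
mineral collection + model ship: 575 expected visitors at 30 m².
No combination under 30 m² hits 575.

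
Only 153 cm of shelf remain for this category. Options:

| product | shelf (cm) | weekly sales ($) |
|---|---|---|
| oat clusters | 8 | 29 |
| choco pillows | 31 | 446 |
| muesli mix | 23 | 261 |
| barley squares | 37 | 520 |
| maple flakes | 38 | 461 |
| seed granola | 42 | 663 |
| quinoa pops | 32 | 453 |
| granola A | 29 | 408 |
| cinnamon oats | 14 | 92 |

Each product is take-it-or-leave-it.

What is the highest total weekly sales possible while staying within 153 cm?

The ratio heuristic lands on choco pillows + seed granola + quinoa pops + granola A + cinnamon oats (2062) but leaves 5 cm idle.
The 32 cm tied up in quinoa pops is better spent on barley squares — total rises to 2129 (153 cm).

2129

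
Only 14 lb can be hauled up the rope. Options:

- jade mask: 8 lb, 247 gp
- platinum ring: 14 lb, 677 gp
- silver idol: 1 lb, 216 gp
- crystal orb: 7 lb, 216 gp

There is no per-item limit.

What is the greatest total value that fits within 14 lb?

Ranking by ratio (value/lb): silver idol 216.00, platinum ring 48.36, jade mask 30.88.
14×silver idol uses 14 of the 14 lb and totals 3024.

3024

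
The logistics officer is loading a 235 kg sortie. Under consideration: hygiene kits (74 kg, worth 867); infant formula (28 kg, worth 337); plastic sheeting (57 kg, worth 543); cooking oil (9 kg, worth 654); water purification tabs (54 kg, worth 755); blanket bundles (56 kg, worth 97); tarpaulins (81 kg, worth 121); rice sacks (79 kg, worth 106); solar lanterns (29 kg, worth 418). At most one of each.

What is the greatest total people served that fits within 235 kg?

Filling by ratio: hygiene kits + infant formula + cooking oil + water purification tabs + solar lanterns for 3031, with 41 kg left unused.
Dropping infant formula frees 28 kg; slotting in plastic sheeting (57 kg) lifts the total to 3237 at 223 kg.
Runner-up hygiene kits + infant formula + plastic sheeting + cooking oil + water purification tabs tops out at 3156.

3237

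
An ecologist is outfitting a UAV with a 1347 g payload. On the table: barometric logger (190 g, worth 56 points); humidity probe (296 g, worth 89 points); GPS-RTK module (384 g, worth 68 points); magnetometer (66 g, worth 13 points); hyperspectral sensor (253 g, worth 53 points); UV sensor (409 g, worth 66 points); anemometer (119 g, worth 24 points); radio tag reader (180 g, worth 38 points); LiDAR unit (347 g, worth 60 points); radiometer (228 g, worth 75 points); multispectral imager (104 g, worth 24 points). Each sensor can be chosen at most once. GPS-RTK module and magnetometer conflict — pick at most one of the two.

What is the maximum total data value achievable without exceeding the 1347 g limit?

348

Barometric logger + humidity probe + magnetometer + hyperspectral sensor + anemometer + radio tag reader + radiometer uses 1332 of the 1347 g and totals 348.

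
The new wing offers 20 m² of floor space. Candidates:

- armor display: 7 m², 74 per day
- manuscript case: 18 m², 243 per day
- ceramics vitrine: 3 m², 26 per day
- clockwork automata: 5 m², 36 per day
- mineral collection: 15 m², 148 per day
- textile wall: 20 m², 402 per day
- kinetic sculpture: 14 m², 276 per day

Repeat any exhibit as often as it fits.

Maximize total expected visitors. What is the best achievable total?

Taking textile wall: 20 m² used, 402 in expected visitors.
No other feasible combination exceeds 402.

402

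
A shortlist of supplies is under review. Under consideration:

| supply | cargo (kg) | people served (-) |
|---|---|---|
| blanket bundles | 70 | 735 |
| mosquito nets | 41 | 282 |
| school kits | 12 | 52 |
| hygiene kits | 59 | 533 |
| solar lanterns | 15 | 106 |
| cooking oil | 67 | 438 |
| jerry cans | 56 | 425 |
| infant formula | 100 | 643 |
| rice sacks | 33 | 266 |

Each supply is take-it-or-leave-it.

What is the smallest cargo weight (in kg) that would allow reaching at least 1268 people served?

129

Look for the lowest-cargo combination reaching 1268.
blanket bundles + hygiene kits: 1268 people served at 129 kg.
No combination under 129 kg hits 1268.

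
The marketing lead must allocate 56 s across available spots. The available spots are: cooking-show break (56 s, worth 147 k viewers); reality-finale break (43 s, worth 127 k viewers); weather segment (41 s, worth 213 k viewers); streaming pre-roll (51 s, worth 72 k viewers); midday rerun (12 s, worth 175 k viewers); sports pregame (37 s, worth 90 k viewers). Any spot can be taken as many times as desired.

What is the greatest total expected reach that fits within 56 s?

Best packing: 4×midday rerun — 48 s, 700 total.
Every other selection either busts 56 s or fails to beat 700.

700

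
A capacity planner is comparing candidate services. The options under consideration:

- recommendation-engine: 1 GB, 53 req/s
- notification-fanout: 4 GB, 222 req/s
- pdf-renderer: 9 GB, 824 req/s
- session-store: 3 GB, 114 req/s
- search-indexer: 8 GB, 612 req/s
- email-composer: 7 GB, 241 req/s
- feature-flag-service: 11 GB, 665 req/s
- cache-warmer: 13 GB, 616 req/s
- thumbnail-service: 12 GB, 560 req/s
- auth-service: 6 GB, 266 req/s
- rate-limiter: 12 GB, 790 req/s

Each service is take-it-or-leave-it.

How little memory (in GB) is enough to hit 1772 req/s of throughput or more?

24

Need the lightest bundle worth ≥ 1772.
Taking notification-fanout + pdf-renderer + session-store + search-indexer gives 1772 (≥ 1772) for 24 GB.
Below 24 GB the best achievable stays under 1772.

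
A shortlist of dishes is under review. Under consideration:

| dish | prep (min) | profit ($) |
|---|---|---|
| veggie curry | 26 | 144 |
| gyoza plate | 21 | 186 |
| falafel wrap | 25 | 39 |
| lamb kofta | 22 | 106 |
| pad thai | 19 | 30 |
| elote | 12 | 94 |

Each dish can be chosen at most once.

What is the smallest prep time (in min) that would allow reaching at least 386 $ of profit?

55

Need the lightest bundle worth ≥ 386.
gyoza plate + lamb kofta + elote reaches 386 using 55 min.
Any bundle with less than 55 min falls short of 386.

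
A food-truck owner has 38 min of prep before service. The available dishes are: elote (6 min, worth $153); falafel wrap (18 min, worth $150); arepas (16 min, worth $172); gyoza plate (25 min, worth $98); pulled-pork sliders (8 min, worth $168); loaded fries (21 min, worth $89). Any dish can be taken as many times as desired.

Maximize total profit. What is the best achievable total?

933

Ranking by ratio (profit/min): elote 25.50, pulled-pork sliders 21.00, arepas 10.75.
Greedy by ratio would take 6×elote: 36 min used, total 918.
Replace elote with pulled-pork sliders: the trade gains 15 net, giving 933 at 38 min.
No other feasible combination exceeds 933.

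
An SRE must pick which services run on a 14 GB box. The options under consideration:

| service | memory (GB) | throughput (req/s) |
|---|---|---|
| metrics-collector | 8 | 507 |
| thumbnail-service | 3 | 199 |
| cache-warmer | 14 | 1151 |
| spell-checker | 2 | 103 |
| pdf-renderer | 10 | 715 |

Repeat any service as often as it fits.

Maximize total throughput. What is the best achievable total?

1151

Density check — cache-warmer 82.21, pdf-renderer 71.50, thumbnail-service 66.33, metrics-collector 63.38 are the best per GB.
Best packing: cache-warmer — 14 GB, 1151 total.
Every other selection either busts 14 GB or fails to beat 1151.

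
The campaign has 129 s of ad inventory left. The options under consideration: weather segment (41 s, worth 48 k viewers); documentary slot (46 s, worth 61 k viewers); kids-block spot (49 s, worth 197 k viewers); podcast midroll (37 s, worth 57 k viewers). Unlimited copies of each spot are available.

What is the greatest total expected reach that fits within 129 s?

Density check — kids-block spot 4.02, podcast midroll 1.54, documentary slot 1.33, weather segment 1.17 are the best per s.
2×kids-block spot uses 98 of the 129 s and totals 394.
Every other selection either busts 129 s or fails to beat 394.

394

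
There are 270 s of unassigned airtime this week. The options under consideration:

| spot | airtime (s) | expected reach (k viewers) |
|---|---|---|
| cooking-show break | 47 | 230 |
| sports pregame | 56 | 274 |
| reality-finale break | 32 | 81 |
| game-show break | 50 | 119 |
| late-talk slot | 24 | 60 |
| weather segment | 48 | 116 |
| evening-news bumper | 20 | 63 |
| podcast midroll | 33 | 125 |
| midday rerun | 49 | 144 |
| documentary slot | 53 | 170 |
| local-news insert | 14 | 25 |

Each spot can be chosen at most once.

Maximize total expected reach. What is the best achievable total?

Density check — cooking-show break 4.89, sports pregame 4.89, podcast midroll 3.79, documentary slot 3.21 are the best per s.
The ratio heuristic lands on cooking-show break + sports pregame + evening-news bumper + podcast midroll + midday rerun + documentary slot (1006) but leaves 12 s idle.
Dropping evening-news bumper frees 20 s; slotting in reality-finale break (32 s) lifts the total to 1024 at 270 s.
Next best is cooking-show break + sports pregame + evening-news bumper + podcast midroll + midday rerun + documentary slot at 1006 (258 s) — short by 18.

1024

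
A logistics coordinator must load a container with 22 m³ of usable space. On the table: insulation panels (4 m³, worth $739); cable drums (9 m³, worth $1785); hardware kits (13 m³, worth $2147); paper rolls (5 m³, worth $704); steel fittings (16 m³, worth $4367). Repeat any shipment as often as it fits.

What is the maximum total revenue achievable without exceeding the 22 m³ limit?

5106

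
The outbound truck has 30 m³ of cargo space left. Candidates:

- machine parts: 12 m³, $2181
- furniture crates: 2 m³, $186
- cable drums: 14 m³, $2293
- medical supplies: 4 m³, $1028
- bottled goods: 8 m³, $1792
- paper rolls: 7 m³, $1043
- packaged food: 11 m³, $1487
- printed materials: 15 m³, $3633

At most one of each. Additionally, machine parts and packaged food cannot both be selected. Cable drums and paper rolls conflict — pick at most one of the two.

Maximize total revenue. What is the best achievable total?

Density check — medical supplies 257.00, printed materials 242.20, bottled goods 224.00, machine parts 181.75 are the best per m³.
Furniture crates + medical supplies + bottled goods + printed materials uses 29 of the 30 m³ and totals 6639.
That's the maximum — no feasible swap from here does better than 6639.

6639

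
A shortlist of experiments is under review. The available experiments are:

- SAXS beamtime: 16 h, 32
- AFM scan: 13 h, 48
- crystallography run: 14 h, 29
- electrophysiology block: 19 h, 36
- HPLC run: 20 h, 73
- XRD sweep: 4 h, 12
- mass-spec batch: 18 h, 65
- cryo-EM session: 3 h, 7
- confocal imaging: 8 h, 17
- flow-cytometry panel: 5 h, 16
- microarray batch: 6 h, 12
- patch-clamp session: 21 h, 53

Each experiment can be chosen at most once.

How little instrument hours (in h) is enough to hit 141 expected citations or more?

40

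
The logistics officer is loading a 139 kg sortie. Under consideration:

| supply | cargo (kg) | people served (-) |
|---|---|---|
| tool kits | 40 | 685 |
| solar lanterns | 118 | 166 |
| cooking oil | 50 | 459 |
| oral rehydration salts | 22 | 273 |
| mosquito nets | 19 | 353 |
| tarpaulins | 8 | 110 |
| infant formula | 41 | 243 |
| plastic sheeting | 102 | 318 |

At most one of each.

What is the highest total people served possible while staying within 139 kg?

The ratio ordering already packs tightly: tool kits + cooking oil + oral rehydration salts + mosquito nets + tarpaulins, 139 kg, 1880.
Runner-up tool kits + cooking oil + oral rehydration salts + mosquito nets tops out at 1770.

1880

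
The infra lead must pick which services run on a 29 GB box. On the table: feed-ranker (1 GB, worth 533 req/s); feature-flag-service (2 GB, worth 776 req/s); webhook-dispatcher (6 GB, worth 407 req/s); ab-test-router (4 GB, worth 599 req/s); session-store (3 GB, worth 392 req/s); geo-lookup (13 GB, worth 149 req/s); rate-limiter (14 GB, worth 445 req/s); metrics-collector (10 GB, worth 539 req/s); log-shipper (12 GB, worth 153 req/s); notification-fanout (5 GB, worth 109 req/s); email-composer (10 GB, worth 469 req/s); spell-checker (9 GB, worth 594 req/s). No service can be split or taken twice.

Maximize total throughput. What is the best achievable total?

Greedy by ratio would take feed-ranker + feature-flag-service + webhook-dispatcher + ab-test-router + session-store + spell-checker: 25 GB used, total 3301.
Replace webhook-dispatcher with metrics-collector: the trade gains 132 net, giving 3433 at 29 GB.
Every other selection either busts 29 GB or fails to beat 3433.

3433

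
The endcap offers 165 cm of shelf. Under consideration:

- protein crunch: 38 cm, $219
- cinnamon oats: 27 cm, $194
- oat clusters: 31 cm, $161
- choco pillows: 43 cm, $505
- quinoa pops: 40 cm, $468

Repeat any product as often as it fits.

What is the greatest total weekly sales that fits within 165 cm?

1909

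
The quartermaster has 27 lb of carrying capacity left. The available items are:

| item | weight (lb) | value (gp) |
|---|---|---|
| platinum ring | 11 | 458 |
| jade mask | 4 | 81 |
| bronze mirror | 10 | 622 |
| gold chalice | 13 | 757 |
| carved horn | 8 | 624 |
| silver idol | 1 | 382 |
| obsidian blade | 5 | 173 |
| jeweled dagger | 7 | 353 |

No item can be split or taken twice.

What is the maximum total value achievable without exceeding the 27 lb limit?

1981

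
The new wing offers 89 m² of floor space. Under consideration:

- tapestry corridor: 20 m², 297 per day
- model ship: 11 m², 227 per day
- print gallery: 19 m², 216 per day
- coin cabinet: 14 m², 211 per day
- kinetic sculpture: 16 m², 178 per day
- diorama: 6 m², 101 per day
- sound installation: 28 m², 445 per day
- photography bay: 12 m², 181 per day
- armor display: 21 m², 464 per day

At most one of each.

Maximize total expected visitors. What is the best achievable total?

The ratio heuristic lands on model ship + diorama + sound installation + photography bay + armor display (1418) but leaves 11 m² idle.
Replace photography bay with tapestry corridor: the trade gains 116 net, giving 1534 at 86 m².

1534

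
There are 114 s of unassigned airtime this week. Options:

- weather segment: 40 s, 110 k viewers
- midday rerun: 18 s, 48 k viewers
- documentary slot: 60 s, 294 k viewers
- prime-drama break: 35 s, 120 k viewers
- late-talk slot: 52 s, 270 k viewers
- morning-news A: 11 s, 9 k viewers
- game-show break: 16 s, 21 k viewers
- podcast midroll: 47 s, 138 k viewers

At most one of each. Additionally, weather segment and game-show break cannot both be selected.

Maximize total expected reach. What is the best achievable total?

564

By expected reach per s: late-talk slot 5.19, documentary slot 4.90, prime-drama break 3.43, podcast midroll 2.94 lead.
The ratio ordering already packs tightly: documentary slot + late-talk slot, 112 s, 564.
Next best is midday rerun + documentary slot + prime-drama break at 462 (113 s) — short by 102.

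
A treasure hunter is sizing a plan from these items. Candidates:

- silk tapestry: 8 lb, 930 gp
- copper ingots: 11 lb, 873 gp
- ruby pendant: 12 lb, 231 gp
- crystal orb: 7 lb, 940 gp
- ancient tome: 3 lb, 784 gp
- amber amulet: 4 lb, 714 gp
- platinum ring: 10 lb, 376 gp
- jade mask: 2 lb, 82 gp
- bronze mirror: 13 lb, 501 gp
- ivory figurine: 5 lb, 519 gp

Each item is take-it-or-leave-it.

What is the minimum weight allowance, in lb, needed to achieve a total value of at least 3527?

27

Look for the lowest-weight combination reaching 3527.
silk tapestry + crystal orb + ancient tome + amber amulet + ivory figurine: 3887 value at 27 lb.
Any bundle with less than 27 lb falls short of 3527.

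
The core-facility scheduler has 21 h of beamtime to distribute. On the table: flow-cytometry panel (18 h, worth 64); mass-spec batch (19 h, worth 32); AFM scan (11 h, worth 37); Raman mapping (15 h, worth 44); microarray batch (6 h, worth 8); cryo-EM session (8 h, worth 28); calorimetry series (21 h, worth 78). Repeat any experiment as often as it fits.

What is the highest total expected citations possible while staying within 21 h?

Density check — calorimetry series 3.71, flow-cytometry panel 3.56, cryo-EM session 3.50, AFM scan 3.36 are the best per h.
Taking calorimetry series: 21 h used, 78 in expected citations.
That's the maximum — no swap from here does better than 78.

78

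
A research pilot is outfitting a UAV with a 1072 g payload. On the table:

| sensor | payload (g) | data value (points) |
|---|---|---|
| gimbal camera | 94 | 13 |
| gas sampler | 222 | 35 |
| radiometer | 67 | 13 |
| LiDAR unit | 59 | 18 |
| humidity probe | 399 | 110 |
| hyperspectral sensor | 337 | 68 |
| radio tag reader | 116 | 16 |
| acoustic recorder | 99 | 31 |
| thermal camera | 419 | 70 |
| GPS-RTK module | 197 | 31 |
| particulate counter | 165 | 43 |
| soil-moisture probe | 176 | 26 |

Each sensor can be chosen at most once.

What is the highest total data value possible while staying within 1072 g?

270

LiDAR unit + humidity probe + hyperspectral sensor + acoustic recorder + particulate counter uses 1059 of the 1072 g and totals 270.
The closest alternative, radiometer + humidity probe + hyperspectral sensor + acoustic recorder + particulate counter, reaches only 265.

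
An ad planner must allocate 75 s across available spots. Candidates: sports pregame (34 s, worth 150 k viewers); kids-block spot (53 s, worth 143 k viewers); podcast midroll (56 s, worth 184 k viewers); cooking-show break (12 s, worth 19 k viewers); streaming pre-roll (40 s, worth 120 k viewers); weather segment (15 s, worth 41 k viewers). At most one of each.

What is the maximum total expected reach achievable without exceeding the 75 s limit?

Taking sports pregame + streaming pre-roll: 74 s used, 270 in expected reach.
Nothing else within 75 s beats 270.

270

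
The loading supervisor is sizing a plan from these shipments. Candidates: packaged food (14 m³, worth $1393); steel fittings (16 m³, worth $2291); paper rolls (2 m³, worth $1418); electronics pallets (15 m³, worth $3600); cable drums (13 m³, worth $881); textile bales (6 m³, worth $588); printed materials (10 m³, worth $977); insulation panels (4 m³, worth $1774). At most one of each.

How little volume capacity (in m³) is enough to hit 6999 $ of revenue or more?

Look for the lowest-volume combination reaching 6999.
paper rolls + electronics pallets + textile bales + insulation panels reaches 7380 using 27 m³.
Any bundle with less than 27 m³ falls short of 6999.

27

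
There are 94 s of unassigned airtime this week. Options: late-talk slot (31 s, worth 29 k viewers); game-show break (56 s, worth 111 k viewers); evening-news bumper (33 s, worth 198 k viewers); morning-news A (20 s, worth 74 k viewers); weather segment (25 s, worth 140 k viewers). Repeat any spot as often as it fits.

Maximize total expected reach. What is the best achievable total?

Best packing: 2×evening-news bumper + weather segment — 91 s, 536 total.
The spare 3 s is too small for any remaining spot, and no exchange beats 536.

536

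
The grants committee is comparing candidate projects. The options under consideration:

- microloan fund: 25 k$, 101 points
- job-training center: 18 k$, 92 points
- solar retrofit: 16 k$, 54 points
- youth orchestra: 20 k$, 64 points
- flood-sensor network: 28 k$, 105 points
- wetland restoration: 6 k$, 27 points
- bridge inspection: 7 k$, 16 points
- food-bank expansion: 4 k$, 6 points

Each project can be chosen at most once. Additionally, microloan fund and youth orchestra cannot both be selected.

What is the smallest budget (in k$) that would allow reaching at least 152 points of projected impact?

38

Minimise k$ subject to total projected impact ≥ 152.
job-training center + youth orchestra reaches 156 using 38 k$.
Below 38 k$ the best achievable stays under 152.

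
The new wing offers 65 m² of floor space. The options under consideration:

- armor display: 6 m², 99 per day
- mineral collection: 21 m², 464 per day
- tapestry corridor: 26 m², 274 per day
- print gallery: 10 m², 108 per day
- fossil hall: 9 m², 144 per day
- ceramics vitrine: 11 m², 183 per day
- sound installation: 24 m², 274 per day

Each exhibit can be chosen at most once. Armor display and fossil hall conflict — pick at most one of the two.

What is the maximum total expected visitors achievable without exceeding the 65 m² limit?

1065

Best packing: mineral collection + fossil hall + ceramics vitrine + sound installation — 65 m², 1065 total.
Every other selection either busts 65 m² or breaks a pairing rule or fails to beat 1065.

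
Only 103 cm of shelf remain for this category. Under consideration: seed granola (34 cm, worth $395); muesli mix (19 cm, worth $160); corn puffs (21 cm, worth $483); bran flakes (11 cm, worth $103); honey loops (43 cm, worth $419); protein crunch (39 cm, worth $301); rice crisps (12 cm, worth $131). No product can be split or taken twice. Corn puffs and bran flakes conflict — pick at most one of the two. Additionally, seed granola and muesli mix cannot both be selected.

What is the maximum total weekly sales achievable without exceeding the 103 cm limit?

1297

Density check — corn puffs 23.00, seed granola 11.62, rice crisps 10.92, honey loops 9.74 are the best per cm.
Seed granola + corn puffs + honey loops uses 98 of the 103 cm and totals 1297.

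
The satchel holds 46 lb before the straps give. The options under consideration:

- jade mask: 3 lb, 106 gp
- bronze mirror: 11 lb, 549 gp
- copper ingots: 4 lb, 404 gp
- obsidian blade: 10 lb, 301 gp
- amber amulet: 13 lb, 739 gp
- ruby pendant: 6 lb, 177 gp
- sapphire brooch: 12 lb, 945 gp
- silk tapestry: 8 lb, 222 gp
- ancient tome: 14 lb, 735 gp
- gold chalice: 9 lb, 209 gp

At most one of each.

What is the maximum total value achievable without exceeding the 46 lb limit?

2929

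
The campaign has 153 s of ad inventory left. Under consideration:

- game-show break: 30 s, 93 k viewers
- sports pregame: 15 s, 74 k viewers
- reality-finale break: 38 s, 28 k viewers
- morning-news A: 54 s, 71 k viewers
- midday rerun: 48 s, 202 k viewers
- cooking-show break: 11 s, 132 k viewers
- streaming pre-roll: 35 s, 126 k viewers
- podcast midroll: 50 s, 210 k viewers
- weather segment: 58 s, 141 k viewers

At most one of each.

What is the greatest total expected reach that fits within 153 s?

Density check — cooking-show break 12.00, sports pregame 4.93, midday rerun 4.21 are the best per s.
Filling by ratio: sports pregame + midday rerun + cooking-show break + podcast midroll for 618, with 29 s left unused.
Dropping sports pregame frees 15 s; slotting in streaming pre-roll (35 s) lifts the total to 670 at 144 s.

670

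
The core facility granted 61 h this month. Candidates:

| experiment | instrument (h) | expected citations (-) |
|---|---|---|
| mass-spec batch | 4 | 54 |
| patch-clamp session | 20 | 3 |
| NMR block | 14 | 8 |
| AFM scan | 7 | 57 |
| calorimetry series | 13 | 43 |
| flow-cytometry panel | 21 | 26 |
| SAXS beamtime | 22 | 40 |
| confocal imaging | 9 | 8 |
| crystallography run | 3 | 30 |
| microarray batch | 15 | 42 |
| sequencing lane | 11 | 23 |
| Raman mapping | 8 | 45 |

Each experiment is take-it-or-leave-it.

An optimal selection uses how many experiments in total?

7

Optimal total is 294.
One optimal bundle: mass-spec batch + AFM scan + calorimetry series + crystallography run + microarray batch + sequencing lane + Raman mapping (61 h).
All optima have 7 experiments.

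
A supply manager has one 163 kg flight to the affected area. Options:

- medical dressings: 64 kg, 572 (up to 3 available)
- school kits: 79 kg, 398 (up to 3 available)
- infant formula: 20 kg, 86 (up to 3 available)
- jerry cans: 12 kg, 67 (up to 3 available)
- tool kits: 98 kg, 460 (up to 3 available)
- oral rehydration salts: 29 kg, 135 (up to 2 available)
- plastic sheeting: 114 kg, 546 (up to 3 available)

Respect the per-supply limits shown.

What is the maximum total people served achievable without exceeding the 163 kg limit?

1297

Ranking by ratio (people served/kg): medical dressings 8.94, jerry cans 5.58, school kits 5.04.
Taking the top-ratio supplies first gives 2×medical dressings + 2×jerry cans for 1278 (152 kg).
Dropping jerry cans frees 12 kg; slotting in infant formula (20 kg) lifts the total to 1297 at 160 kg.
No other feasible combination exceeds 1297.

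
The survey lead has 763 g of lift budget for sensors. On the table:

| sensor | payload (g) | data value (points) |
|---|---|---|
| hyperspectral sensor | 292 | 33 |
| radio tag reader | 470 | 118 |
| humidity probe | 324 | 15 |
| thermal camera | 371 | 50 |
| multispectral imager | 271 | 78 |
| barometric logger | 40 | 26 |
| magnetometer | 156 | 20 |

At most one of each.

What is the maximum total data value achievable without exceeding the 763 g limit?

Ranking by ratio (data value/g): barometric logger 0.65, multispectral imager 0.29, radio tag reader 0.25.
The ratio heuristic lands on thermal camera + multispectral imager + barometric logger (154) but leaves 81 g idle.
Dropping thermal camera and barometric logger frees 411 g; slotting in radio tag reader (470 g) lifts the total to 196 at 741 g.
Runner-up radio tag reader + barometric logger + magnetometer tops out at 164.

196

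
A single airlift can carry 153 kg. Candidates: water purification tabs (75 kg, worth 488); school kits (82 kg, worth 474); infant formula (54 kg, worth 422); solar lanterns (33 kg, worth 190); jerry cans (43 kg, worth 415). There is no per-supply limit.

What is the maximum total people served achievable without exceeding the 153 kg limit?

Taking the top-ratio supplies first gives 3×jerry cans for 1245 (129 kg).
The 86 kg tied up in 2×jerry cans is better spent on 2×infant formula — total rises to 1259 (151 kg).
That's the maximum — no swap from here does better than 1259.

1259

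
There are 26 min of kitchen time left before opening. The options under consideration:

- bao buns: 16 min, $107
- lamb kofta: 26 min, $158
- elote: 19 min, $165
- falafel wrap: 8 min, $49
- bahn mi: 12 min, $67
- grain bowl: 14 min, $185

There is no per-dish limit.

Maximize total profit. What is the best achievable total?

Greedy by ratio would take falafel wrap + grain bowl: 22 min used, total 234.
Replace falafel wrap with bahn mi: the trade gains 18 net, giving 252 at 26 min.

252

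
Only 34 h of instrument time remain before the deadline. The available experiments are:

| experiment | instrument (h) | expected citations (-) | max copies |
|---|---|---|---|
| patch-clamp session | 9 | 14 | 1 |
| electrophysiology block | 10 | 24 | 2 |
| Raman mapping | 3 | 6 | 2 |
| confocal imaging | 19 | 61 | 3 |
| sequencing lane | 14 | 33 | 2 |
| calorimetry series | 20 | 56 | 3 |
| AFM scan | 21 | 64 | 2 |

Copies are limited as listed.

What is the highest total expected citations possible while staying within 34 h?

The ratio heuristic lands on electrophysiology block + Raman mapping + confocal imaging (91) but leaves 2 h idle.
The 19 h tied up in confocal imaging is better spent on AFM scan — total rises to 94 (34 h).
No other feasible combination exceeds 94.

94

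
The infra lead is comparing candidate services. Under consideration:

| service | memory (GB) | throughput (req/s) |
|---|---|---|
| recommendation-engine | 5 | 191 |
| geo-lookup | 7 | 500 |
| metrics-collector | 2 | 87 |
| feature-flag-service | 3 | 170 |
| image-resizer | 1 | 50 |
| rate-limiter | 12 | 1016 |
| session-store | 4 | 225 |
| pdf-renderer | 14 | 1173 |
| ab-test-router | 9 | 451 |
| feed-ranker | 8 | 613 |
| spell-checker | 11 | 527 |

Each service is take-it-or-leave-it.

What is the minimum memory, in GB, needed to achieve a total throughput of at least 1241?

16

Minimise GB subject to total throughput ≥ 1241.
rate-limiter + session-store reaches 1241 using 16 GB.
Below 16 GB the best achievable stays under 1241.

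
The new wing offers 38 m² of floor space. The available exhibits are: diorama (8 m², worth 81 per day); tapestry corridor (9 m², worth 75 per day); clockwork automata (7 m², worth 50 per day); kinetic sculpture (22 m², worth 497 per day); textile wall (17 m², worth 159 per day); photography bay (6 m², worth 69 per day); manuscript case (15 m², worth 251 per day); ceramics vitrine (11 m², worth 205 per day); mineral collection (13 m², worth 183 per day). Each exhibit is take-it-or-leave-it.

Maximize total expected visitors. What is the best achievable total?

748

Filling by ratio: kinetic sculpture + ceramics vitrine for 702, with 5 m² left unused.
Replace ceramics vitrine with manuscript case: the trade gains 46 net, giving 748 at 37 m².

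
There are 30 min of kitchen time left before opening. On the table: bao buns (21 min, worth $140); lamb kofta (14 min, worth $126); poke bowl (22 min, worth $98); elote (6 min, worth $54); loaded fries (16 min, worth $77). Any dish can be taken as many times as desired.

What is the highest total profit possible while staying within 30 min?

Filling by ratio: 2×lamb kofta for 252, with 2 min left unused.
The 28 min tied up in 2×lamb kofta is better spent on 5×elote — total rises to 270 (30 min).

270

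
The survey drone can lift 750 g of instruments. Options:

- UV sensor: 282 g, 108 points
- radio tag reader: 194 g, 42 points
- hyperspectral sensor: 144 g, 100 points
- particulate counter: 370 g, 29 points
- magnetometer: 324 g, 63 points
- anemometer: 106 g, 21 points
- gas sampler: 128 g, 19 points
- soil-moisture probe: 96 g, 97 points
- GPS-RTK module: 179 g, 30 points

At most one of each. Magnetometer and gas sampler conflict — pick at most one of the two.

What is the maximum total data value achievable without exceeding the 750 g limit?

Density check — soil-moisture probe 1.01, hyperspectral sensor 0.69, UV sensor 0.38, radio tag reader 0.22 are the best per g.
Best packing: UV sensor + radio tag reader + hyperspectral sensor + soil-moisture probe — 716 g, 347 total.
Runner-up UV sensor + hyperspectral sensor + soil-moisture probe + GPS-RTK module tops out at 335.

347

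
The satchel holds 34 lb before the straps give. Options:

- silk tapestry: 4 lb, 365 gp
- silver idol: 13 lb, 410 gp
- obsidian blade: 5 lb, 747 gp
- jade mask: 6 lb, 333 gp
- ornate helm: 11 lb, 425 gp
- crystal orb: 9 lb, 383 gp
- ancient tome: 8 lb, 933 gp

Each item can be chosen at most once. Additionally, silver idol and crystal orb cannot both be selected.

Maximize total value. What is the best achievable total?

The ratio heuristic lands on silk tapestry + obsidian blade + jade mask + crystal orb + ancient tome (2761) but leaves 2 lb idle.
Dropping crystal orb frees 9 lb; slotting in ornate helm (11 lb) lifts the total to 2803 at 34 lb.
Next best is silk tapestry + obsidian blade + jade mask + crystal orb + ancient tome at 2761 (32 lb) — short by 42.

2803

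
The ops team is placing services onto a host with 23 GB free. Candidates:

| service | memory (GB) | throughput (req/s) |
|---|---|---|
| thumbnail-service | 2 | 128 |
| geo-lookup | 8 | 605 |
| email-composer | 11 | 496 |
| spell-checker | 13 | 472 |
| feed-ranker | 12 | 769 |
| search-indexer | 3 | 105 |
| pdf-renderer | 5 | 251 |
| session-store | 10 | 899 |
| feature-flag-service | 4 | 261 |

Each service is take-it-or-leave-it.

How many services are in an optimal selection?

3

Best achievable throughput is 1765.
One optimal bundle: geo-lookup + session-store + feature-flag-service (22 GB).
Any selection reaching 1765 contains exactly 3 services.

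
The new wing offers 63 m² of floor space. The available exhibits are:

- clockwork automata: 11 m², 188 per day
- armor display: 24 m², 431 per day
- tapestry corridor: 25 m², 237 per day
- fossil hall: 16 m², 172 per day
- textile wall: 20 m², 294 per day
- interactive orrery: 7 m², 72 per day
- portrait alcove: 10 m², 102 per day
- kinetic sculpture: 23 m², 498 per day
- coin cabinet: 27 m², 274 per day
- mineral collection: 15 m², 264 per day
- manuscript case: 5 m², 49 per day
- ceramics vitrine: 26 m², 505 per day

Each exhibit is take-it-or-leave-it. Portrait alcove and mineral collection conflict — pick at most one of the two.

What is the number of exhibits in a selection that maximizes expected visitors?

3

The maximum expected visitors within 63 m² is 1193.
armor display + kinetic sculpture + mineral collection hits 1193 at 62 m².
Any selection reaching 1193 contains exactly 3 exhibits.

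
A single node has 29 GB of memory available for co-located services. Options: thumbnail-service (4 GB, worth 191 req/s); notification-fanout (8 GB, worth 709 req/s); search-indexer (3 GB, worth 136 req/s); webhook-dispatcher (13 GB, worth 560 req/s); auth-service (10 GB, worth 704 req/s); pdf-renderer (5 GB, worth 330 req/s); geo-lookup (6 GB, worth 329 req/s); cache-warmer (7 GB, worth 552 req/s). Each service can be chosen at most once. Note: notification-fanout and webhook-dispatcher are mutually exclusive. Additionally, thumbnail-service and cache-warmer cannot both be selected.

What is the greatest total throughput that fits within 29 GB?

2101

By throughput per GB: notification-fanout 88.62, cache-warmer 78.86, auth-service 70.40 lead.
Best packing: notification-fanout + search-indexer + auth-service + cache-warmer — 28 GB, 2101 total.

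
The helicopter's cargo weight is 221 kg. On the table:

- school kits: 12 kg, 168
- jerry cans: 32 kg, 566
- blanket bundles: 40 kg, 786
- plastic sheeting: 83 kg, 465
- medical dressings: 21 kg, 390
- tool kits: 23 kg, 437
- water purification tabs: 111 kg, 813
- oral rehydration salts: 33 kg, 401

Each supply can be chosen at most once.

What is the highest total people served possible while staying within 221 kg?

2812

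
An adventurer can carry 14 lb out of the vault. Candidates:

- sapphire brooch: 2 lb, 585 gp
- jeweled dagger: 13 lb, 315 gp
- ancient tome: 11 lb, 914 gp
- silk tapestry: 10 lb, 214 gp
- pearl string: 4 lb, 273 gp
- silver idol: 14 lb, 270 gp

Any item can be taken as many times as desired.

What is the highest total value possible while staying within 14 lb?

Taking 7×sapphire brooch: 14 lb used, 4095 in value.
No other feasible combination exceeds 4095.

4095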